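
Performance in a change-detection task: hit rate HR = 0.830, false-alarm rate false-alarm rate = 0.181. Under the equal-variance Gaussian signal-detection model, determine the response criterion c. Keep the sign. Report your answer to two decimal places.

z(0.830) = 0.954, z(0.181) = -0.912
c = −½·[z(H) + z(FA)] = −0.5 × (0.954 + (-0.912)) = -0.021
c < 0: the observer has a liberal response bias.

c = -0.02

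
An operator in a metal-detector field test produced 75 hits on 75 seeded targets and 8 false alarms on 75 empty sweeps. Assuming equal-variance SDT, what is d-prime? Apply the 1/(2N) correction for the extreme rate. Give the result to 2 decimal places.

d-prime = 3.72

The hit rate is 75/75 = 1, so apply the 1/(2N) correction: H → 1 − 1/(2·75) = 0.99333.
z(H) = z(0.99333) = 2.475
z(FA) = z(0.10667) = -1.244
d' = 2.475 − (-1.244) = 3.719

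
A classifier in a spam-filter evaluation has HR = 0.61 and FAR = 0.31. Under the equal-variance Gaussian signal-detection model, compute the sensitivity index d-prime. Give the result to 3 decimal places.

d-prime = 0.775

Φ⁻¹(H) = 0.2793
Φ⁻¹(FA) = -0.4959
d' = z(H) − z(FA) = 0.2793 − (-0.4959) = 0.7752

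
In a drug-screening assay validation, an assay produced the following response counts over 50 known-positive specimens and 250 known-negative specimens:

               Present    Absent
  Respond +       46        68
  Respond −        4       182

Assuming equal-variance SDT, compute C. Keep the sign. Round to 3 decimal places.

H = 46/50 = 0.9200
FA = 68/250 = 0.2720
z(H) = 1.4051
z(FA) = -0.6068
c = −½·[z(H) + z(FA)] = −0.5 × (1.4051 + (-0.6068)) = -0.39915

C = -0.399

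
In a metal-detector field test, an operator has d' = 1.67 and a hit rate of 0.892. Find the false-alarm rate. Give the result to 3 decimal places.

z(hit rate) = z(0.892) = 1.2372
z(FA) = z(H) − d' = 1.2372 − 1.67 = -0.4328
false-alarm rate = Φ(-0.4328) = 0.3326

false-alarm rate = 0.333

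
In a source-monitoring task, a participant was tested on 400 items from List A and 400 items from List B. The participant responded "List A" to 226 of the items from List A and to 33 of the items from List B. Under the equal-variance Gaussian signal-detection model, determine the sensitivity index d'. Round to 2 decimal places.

d' = 1.55

H = 226/400 = 0.5650
FA = 33/400 = 0.0825
z(0.5650) = 0.164, z(0.0825) = -1.388
d' = z(H) − z(FA) = 0.164 − (-1.388) = 1.552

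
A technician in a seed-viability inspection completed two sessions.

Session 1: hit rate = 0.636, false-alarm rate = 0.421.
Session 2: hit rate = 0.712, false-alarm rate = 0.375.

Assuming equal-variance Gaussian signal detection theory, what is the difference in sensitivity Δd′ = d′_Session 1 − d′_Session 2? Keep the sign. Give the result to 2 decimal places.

Session 1: z(0.636) = 0.348, z(0.421) = -0.199, d' = 0.547
Session 2: z(0.712) = 0.559, z(0.375) = -0.319, d' = 0.878
Δd' = d'_Session 1 − d'_Session 2 = 0.547 − 0.878 = -0.331
Session 2 has the higher sensitivity.

Δd′ = -0.33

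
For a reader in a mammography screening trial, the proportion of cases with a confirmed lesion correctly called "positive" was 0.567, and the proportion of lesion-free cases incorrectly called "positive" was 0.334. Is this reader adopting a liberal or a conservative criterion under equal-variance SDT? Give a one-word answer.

conservative

z(H) = 0.169, z(FA) = -0.429
c = −½·(z(H) + z(FA)) = 0.130
c > 0 → conservative criterion (biased toward responding “no”).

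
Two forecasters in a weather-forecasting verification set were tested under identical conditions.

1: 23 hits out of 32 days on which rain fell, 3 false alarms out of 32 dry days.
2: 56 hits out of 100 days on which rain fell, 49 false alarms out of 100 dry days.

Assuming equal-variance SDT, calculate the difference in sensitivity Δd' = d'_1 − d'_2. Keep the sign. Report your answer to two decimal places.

1: z(0.7188) = 0.579, z(0.0938) = -1.318, d' = 1.897
2: z(0.5600) = 0.151, z(0.4900) = -0.025, d' = 0.176
Δd' = d'_1 − d'_2 = 1.897 − 0.176 = 1.721
1 has the higher sensitivity.

Δd' = 1.72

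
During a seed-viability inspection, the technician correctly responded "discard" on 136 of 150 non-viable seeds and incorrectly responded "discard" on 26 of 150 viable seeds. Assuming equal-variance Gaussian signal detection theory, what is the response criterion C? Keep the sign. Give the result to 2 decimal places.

C = -0.19

H = 136/150 = 0.9067
FA = 26/150 = 0.1733
z(0.9067) = 1.3207, z(0.1733) = -0.9412
c = −½·[z(H) + z(FA)] = −0.5 × (1.3207 + (-0.9412)) = -0.18975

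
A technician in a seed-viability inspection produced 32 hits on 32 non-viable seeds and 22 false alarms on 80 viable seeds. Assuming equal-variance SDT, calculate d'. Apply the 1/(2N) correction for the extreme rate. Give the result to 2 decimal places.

d' = 2.75

The hit rate is 32/32 = 1, so apply the 1/(2N) correction: H → 1 − 1/(2·32) = 0.98438.
z(H) = z(0.98438) = 2.154
z(FA) = z(0.27500) = -0.598
d' = 2.154 − (-0.598) = 2.752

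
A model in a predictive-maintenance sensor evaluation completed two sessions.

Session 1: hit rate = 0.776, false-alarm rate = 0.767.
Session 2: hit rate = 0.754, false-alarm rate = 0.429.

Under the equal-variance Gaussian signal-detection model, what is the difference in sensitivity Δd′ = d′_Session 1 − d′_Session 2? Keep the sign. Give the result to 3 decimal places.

Δd′ = -0.836

Session 1: z(0.776) = 0.7588, z(0.767) = 0.7290, d' = 0.0298
Session 2: z(0.754) = 0.6871, z(0.429) = -0.1789, d' = 0.8660
Δd' = d'_Session 1 − d'_Session 2 = 0.0298 − 0.8660 = -0.8362
Session 2 has the higher sensitivity.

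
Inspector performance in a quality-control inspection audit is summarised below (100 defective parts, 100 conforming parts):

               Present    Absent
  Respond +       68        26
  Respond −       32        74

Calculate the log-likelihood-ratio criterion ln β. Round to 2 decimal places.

ln β = 0.10

H = 68/100 = 0.6800
FA = 26/100 = 0.2600
Φ⁻¹(0.6800) = 0.468, Φ⁻¹(0.2600) = -0.643
ln β = −½·[z(H)² − z(FA)²] = −0.5 × (0.219 − 0.413) = 0.097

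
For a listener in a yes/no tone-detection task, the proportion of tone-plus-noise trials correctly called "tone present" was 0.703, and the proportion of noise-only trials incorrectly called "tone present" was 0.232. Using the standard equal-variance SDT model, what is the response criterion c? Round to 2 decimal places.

z(H) = z(0.703) = 0.5330
z(FA) = z(0.232) = -0.7323
c = −½·[z(H) + z(FA)] = −0.5 × (0.5330 + (-0.7323)) = 0.09965
c > 0: the listener has a conservative response bias.

c = 0.10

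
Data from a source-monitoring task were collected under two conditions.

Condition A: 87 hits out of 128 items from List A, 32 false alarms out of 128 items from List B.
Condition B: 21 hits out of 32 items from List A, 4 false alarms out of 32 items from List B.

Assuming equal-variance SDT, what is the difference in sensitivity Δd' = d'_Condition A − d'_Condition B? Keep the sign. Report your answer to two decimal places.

Condition A: z(0.6797) = 0.467, z(0.2500) = -0.674, d' = 1.141
Condition B: z(0.6562) = 0.402, z(0.1250) = -1.150, d' = 1.552
Δd' = d'_Condition A − d'_Condition B = 1.141 − 1.552 = -0.411
Condition B has the higher sensitivity.

Δd' = -0.41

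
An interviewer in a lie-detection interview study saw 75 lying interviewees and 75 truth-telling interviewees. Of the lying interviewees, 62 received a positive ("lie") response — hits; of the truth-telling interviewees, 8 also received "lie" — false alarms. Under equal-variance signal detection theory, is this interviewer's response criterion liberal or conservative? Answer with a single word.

conservative

z(H) = 0.941, z(FA) = -1.244
c = −½·(z(H) + z(FA)) = 0.1515
c > 0 → conservative criterion (biased toward responding “no”).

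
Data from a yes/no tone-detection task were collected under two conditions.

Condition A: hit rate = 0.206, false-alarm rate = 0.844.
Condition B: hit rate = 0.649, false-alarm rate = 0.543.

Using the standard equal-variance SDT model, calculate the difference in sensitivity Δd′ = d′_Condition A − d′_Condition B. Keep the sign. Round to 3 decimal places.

Δd′ = -2.106

Condition A: z(0.206) = -0.8204, z(0.844) = 1.0110, d' = -1.8314
Condition B: z(0.649) = 0.3826, z(0.543) = 0.1080, d' = 0.2746
Δd' = d'_Condition A − d'_Condition B = -1.8314 − 0.2746 = -2.1060
Condition B has the higher sensitivity.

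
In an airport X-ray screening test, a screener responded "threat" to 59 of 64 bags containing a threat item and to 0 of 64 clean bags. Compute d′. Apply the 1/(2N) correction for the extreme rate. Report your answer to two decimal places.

d′ = 3.84

The false-alarm rate is 0/64 = 0, so apply the 1/(2N) correction: FA → 1/(2·64) = 0.00781.
z(H) = z(0.92188) = 1.418
z(FA) = z(0.00781) = -2.418
d' = 1.418 − (-2.418) = 3.836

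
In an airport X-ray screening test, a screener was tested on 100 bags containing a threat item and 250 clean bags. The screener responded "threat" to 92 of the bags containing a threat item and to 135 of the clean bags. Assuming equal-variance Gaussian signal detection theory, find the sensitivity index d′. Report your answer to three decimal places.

H = 92/100 = 0.9200
FA = 135/250 = 0.5400
z(H) = 1.4051
z(FA) = 0.1004
d' = z(H) − z(FA) = 1.4051 − 0.1004 = 1.3047

d′ = 1.305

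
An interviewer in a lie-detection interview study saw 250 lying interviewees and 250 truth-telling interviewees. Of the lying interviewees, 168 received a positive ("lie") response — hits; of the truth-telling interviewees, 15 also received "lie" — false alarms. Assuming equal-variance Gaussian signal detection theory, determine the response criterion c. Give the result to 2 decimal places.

H = 168/250 = 0.6720
FA = 15/250 = 0.0600
z(H) = z(0.6720) = 0.4454
z(FA) = z(0.0600) = -1.5548
c = −½·[z(H) + z(FA)] = −0.5 × (0.4454 + (-1.5548)) = 0.5547

c = 0.55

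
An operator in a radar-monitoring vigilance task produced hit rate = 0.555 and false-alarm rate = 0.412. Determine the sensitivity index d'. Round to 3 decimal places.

Φ⁻¹(H) = Φ⁻¹(0.555) = 0.1383
Φ⁻¹(FA) = Φ⁻¹(0.412) = -0.2224
d' = z(H) − z(FA) = 0.1383 − (-0.2224) = 0.3607

d' = 0.361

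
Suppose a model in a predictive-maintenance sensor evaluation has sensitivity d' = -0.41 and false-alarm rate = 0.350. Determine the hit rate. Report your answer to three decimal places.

z(false-alarm rate) = z(0.350) = -0.3853
z(H) = z(FA) + d' = -0.3853 + (-0.41) = -0.7953
hit rate = Φ(-0.7953) = 0.2132

hit rate = 0.213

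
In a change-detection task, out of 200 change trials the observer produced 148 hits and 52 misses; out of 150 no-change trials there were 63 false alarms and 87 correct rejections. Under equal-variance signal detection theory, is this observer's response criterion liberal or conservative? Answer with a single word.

liberal

z(H) = 0.643, z(FA) = -0.202
c = −½·(z(H) + z(FA)) = -0.2205
c < 0 → liberal criterion (biased toward responding “yes”).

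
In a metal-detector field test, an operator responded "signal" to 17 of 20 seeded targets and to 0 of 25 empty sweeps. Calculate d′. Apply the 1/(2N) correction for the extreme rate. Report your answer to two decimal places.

The false-alarm rate is 0/25 = 0, so apply the 1/(2N) correction: FA → 1/(2·25) = 0.02000.
z(H) = z(0.85000) = 1.036
z(FA) = z(0.02000) = -2.054
d' = 1.036 − (-2.054) = 3.090

d′ = 3.09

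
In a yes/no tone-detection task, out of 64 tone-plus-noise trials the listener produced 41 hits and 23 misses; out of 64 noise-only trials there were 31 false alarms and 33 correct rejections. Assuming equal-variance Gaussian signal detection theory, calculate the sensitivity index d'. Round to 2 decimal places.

H = 41/64 = 0.6406
FA = 31/64 = 0.4844
Φ⁻¹(0.6406) = 0.360, Φ⁻¹(0.4844) = -0.039
d' = z(H) − z(FA) = 0.360 − (-0.039) = 0.399

d' = 0.40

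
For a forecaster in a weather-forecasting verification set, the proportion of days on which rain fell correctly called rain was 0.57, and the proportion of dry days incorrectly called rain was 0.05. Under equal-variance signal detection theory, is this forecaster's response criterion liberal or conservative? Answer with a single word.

conservative

z(H) = 0.176, z(FA) = -1.645
c = −½·(z(H) + z(FA)) = 0.7345
c > 0 → conservative criterion (biased toward responding “no”).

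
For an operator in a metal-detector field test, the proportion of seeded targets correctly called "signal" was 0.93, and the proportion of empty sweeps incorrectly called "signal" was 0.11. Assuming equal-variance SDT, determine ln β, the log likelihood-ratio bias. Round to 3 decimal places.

ln β = -0.337

Φ⁻¹(H) = Φ⁻¹(0.93) = 1.4758
Φ⁻¹(FA) = Φ⁻¹(0.11) = -1.2265
ln β = −½·[z(H)² − z(FA)²] = −0.5 × (2.1780 − 1.5043) = -0.33685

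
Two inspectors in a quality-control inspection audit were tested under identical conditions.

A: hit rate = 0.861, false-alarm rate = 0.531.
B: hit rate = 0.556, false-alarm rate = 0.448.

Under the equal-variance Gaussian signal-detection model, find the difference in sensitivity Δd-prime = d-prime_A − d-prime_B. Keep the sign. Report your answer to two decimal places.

A: z(0.861) = 1.085, z(0.531) = 0.078, d' = 1.007
B: z(0.556) = 0.141, z(0.448) = -0.131, d' = 0.272
Δd' = d'_A − d'_B = 1.007 − 0.272 = 0.735
A has the higher sensitivity.

Δd-prime = 0.74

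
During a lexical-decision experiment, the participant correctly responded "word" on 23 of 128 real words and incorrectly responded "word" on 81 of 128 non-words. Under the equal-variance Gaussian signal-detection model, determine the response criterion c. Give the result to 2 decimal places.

H = 23/128 = 0.1797
FA = 81/128 = 0.6328
z(H) = -0.9165
z(FA) = 0.3393
c = −½·[z(H) + z(FA)] = −0.5 × (-0.9165 + 0.3393) = 0.2886

c = 0.29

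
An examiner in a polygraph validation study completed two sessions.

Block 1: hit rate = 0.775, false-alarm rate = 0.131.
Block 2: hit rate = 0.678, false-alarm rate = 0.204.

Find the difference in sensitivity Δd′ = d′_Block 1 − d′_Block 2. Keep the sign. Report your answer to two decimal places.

Δd′ = 0.59

Block 1: z(0.775) = 0.755, z(0.131) = -1.122, d' = 1.877
Block 2: z(0.678) = 0.462, z(0.204) = -0.827, d' = 1.289
Δd' = d'_Block 1 − d'_Block 2 = 1.877 − 1.289 = 0.588
Block 1 has the higher sensitivity.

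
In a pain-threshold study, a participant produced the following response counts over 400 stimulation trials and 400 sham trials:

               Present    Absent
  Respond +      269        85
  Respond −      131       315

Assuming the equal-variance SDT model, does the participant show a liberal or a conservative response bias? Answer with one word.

z(H) = 0.447, z(FA) = -0.798
c = −½·(z(H) + z(FA)) = 0.1755
c > 0 → conservative criterion (biased toward responding “no”).

conservative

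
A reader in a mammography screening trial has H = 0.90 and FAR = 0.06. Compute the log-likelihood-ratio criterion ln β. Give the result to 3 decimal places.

Φ⁻¹(H) = 1.2816
Φ⁻¹(FA) = -1.5548
ln β = −½·[z(H)² − z(FA)²] = −0.5 × (1.6425 − 2.4174) = 0.38745

ln β = 0.387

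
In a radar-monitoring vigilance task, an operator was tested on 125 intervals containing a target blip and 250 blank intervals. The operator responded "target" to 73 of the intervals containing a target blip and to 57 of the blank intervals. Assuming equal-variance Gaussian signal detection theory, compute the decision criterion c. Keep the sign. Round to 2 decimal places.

c = 0.27

H = 73/125 = 0.5840
FA = 57/250 = 0.2280
Φ⁻¹(H) = Φ⁻¹(0.5840) = 0.212
Φ⁻¹(FA) = Φ⁻¹(0.2280) = -0.745
c = −½·[z(H) + z(FA)] = −0.5 × (0.212 + (-0.745)) = 0.2665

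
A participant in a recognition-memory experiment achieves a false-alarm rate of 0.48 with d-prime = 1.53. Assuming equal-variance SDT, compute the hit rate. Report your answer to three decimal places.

z(false-alarm rate) = z(0.48) = -0.0502
z(H) = z(FA) + d' = -0.0502 + 1.53 = 1.4798
hit rate = Φ(1.4798) = 0.9305

hit rate = 0.931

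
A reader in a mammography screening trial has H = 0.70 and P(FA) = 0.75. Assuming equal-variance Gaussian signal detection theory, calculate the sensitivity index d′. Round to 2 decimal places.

z(H) = 0.5244
z(FA) = 0.6745
d' = z(H) − z(FA) = 0.5244 − 0.6745 = -0.1501

d′ = -0.15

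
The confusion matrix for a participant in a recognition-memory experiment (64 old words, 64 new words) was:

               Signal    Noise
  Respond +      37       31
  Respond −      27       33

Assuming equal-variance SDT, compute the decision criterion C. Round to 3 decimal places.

C = -0.079

H = 37/64 = 0.5781
FA = 31/64 = 0.4844
z(0.5781) = 0.1970, z(0.4844) = -0.0391
c = −½·[z(H) + z(FA)] = −0.5 × (0.1970 + (-0.0391)) = -0.07895
c < 0: the participant has a liberal response bias.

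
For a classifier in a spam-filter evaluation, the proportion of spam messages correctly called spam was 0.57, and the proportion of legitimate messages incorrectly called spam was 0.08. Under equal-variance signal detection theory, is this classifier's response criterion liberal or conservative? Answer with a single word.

z(H) = 0.176, z(FA) = -1.405
c = −½·(z(H) + z(FA)) = 0.6145
c > 0 → conservative criterion (biased toward responding “no”).

conservative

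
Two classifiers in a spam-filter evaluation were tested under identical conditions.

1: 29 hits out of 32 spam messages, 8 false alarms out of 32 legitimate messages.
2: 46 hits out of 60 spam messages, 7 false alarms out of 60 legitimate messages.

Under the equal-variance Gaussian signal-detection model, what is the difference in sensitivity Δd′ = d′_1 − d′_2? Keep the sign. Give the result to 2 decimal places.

1: z(0.9062) = 1.318, z(0.2500) = -0.674, d' = 1.992
2: z(0.7667) = 0.728, z(0.1167) = -1.192, d' = 1.920
Δd' = d'_1 − d'_2 = 1.992 − 1.920 = 0.072
1 has the higher sensitivity.

Δd′ = 0.07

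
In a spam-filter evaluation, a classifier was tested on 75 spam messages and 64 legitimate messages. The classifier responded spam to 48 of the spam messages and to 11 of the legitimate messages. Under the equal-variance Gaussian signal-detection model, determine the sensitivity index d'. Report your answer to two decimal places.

H = 48/75 = 0.6400
FA = 11/64 = 0.1719
z(H) = z(0.6400) = 0.3585
z(FA) = z(0.1719) = -0.9467
d' = z(H) − z(FA) = 0.3585 − (-0.9467) = 1.3052

d' = 1.31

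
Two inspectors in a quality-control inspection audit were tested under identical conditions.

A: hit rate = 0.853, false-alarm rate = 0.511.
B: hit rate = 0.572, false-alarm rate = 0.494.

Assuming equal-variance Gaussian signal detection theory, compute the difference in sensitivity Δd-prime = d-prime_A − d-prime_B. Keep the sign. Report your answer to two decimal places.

A: z(0.853) = 1.049, z(0.511) = 0.028, d' = 1.021
B: z(0.572) = 0.181, z(0.494) = -0.015, d' = 0.196
Δd' = d'_A − d'_B = 1.021 − 0.196 = 0.825
A has the higher sensitivity.

Δd-prime = 0.83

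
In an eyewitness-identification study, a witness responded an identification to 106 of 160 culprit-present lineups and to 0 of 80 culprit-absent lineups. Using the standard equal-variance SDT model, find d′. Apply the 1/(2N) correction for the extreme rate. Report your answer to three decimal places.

d′ = 2.917

The false-alarm rate is 0/80 = 0, so apply the 1/(2N) correction: FA → 1/(2·80) = 0.00625.
z(H) = z(0.66250) = 0.4193
z(FA) = z(0.00625) = -2.4977
d' = 0.4193 − (-2.4977) = 2.9170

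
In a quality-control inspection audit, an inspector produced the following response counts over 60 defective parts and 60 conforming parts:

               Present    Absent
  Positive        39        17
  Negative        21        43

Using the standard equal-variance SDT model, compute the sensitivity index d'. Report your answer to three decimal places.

d' = 0.958

H = 39/60 = 0.6500
FA = 17/60 = 0.2833
z(H) = z(0.6500) = 0.3853
z(FA) = z(0.2833) = -0.5731
d' = z(H) − z(FA) = 0.3853 − (-0.5731) = 0.9584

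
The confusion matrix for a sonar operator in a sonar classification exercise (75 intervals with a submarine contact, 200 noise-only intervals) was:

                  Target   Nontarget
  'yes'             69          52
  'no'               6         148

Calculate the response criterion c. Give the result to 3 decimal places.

H = 69/75 = 0.9200
FA = 52/200 = 0.2600
z(H) = 1.4051
z(FA) = -0.6433
c = −½·[z(H) + z(FA)] = −0.5 × (1.4051 + (-0.6433)) = -0.3809

c = -0.381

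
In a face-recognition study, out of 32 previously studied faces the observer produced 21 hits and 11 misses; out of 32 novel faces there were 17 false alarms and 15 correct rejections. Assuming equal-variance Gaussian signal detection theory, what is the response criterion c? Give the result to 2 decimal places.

H = 21/32 = 0.6562
FA = 17/32 = 0.5312
Φ⁻¹(H) = Φ⁻¹(0.6562) = 0.4021
Φ⁻¹(FA) = Φ⁻¹(0.5312) = 0.0783
c = −½·[z(H) + z(FA)] = −0.5 × (0.4021 + 0.0783) = -0.2402
c < 0: the observer has a liberal response bias.

c = -0.24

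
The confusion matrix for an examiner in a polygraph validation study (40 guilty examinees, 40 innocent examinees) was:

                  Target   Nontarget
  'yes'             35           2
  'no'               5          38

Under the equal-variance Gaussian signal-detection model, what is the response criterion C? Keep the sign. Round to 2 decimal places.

H = 35/40 = 0.8750
FA = 2/40 = 0.0500
z(H) = z(0.8750) = 1.150
z(FA) = z(0.0500) = -1.645
c = −½·[z(H) + z(FA)] = −0.5 × (1.150 + (-1.645)) = 0.2475
c > 0: the examiner has a conservative response bias.

C = 0.25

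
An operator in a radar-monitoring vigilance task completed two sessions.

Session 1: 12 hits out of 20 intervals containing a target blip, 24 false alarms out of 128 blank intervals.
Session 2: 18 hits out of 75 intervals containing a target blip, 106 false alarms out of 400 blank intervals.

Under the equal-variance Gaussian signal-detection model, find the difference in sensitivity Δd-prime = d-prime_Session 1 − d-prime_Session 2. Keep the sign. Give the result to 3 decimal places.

Session 1: z(0.6000) = 0.2533, z(0.1875) = -0.8871, d' = 1.1404
Session 2: z(0.2400) = -0.7063, z(0.2650) = -0.6280, d' = -0.0783
Δd' = d'_Session 1 − d'_Session 2 = 1.1404 − (-0.0783) = 1.2187
Session 1 has the higher sensitivity.

Δd-prime = 1.219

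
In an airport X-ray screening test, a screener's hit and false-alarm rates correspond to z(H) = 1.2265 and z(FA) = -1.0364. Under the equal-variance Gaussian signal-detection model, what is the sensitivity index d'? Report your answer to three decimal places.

d' = 2.263

d' = z(H) − z(FA) = 1.2265 − (-1.0364) = 2.2629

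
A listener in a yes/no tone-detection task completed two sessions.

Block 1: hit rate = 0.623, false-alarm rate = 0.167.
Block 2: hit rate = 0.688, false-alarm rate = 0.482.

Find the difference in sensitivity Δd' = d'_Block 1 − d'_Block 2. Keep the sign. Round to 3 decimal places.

Block 1: z(0.623) = 0.3134, z(0.167) = -0.9661, d' = 1.2795
Block 2: z(0.688) = 0.4902, z(0.482) = -0.0451, d' = 0.5353
Δd' = d'_Block 1 − d'_Block 2 = 1.2795 − 0.5353 = 0.7442
Block 1 has the higher sensitivity.

Δd' = 0.744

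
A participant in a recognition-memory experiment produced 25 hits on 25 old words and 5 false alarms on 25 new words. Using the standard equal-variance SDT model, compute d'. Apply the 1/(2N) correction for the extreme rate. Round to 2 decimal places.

d' = 2.90

The hit rate is 25/25 = 1, so apply the 1/(2N) correction: H → 1 − 1/(2·25) = 0.98000.
z(H) = z(0.98000) = 2.054
z(FA) = z(0.20000) = -0.842
d' = 2.054 − (-0.842) = 2.896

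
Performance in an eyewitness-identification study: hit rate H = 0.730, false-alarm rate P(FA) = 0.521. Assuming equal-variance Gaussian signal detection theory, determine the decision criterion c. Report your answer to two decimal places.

z(H) = z(0.730) = 0.613
z(FA) = z(0.521) = 0.053
c = −½·[z(H) + z(FA)] = −0.5 × (0.613 + 0.053) = -0.333

c = -0.33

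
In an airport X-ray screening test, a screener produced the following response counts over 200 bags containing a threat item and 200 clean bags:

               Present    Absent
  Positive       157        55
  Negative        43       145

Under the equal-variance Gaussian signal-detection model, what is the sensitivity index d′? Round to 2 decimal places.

d′ = 1.39

H = 157/200 = 0.7850
FA = 55/200 = 0.2750
z(0.7850) = 0.7892, z(0.2750) = -0.5978
d' = z(H) − z(FA) = 0.7892 − (-0.5978) = 1.3870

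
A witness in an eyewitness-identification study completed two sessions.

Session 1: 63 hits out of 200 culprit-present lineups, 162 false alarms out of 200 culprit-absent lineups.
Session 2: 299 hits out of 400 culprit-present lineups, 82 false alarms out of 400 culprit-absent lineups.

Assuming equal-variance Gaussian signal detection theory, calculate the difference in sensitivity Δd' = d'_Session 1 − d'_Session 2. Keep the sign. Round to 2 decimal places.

Session 1: z(0.3150) = -0.482, z(0.8100) = 0.878, d' = -1.360
Session 2: z(0.7475) = 0.667, z(0.2050) = -0.824, d' = 1.491
Δd' = d'_Session 1 − d'_Session 2 = -1.360 − 1.491 = -2.851
Session 2 has the higher sensitivity.

Δd' = -2.85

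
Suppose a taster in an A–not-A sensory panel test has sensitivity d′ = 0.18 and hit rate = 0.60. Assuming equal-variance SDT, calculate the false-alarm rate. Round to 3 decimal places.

z(hit rate) = z(0.60) = 0.2533
z(FA) = z(H) − d' = 0.2533 − 0.18 = 0.0733
false-alarm rate = Φ(0.0733) = 0.5292

false-alarm rate = 0.529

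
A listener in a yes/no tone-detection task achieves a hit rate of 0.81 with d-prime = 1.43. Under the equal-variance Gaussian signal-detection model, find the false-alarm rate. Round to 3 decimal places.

z(hit rate) = z(0.81) = 0.8779
z(FA) = z(H) − d' = 0.8779 − 1.43 = -0.5521
false-alarm rate = Φ(-0.5521) = 0.2904

false-alarm rate = 0.290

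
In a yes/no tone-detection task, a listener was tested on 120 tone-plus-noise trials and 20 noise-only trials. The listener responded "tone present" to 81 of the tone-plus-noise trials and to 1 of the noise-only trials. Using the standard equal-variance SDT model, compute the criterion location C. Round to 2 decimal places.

H = 81/120 = 0.6750
FA = 1/20 = 0.0500
z(H) = 0.4538
z(FA) = -1.6449
c = −½·[z(H) + z(FA)] = −0.5 × (0.4538 + (-1.6449)) = 0.59555
c > 0: the listener has a conservative response bias.

C = 0.60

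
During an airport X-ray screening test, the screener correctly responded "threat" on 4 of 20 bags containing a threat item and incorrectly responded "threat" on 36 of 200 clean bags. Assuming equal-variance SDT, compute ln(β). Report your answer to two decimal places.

ln β = 0.06

H = 4/20 = 0.2000
FA = 36/200 = 0.1800
z(H) = z(0.2000) = -0.842
z(FA) = z(0.1800) = -0.915
ln β = −½·[z(H)² − z(FA)²] = −0.5 × (0.709 − 0.837) = 0.064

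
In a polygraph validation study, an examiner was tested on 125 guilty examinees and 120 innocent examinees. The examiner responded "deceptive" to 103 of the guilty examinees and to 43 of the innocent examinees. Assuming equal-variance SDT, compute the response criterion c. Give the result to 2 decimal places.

H = 103/125 = 0.8240
FA = 43/120 = 0.3583
z(0.8240) = 0.931, z(0.3583) = -0.363
c = −½·[z(H) + z(FA)] = −0.5 × (0.931 + (-0.363)) = -0.284
c < 0: the examiner has a liberal response bias.

c = -0.28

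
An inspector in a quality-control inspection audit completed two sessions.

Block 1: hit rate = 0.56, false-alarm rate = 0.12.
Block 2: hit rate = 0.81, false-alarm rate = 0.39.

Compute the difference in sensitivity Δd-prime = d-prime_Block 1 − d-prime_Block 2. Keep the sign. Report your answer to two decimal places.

Δd-prime = 0.17

Block 1: z(0.56) = 0.151, z(0.12) = -1.175, d' = 1.326
Block 2: z(0.81) = 0.878, z(0.39) = -0.279, d' = 1.157
Δd' = d'_Block 1 − d'_Block 2 = 1.326 − 1.157 = 0.169
Block 1 has the higher sensitivity.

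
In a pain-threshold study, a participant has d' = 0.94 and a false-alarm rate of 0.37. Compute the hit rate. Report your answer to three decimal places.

hit rate = 0.728

z(false-alarm rate) = z(0.37) = -0.3319
z(H) = z(FA) + d' = -0.3319 + 0.94 = 0.6081
hit rate = Φ(0.6081) = 0.7284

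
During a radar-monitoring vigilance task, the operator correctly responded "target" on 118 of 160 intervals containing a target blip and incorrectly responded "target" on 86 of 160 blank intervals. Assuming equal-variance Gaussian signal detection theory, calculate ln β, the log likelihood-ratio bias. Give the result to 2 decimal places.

H = 118/160 = 0.7375
FA = 86/160 = 0.5375
z(H) = 0.636
z(FA) = 0.094
ln β = −½·[z(H)² − z(FA)²] = −0.5 × (0.404 − 0.009) = -0.1975

ln β = -0.20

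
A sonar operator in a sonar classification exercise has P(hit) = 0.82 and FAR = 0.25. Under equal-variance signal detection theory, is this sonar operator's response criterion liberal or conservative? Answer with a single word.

liberal

z(H) = 0.915, z(FA) = -0.674
c = −½·(z(H) + z(FA)) = -0.1205
c < 0 → liberal criterion (biased toward responding “yes”).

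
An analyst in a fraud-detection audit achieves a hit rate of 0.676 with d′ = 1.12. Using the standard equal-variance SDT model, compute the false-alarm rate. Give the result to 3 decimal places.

z(hit rate) = z(0.676) = 0.4565
z(FA) = z(H) − d' = 0.4565 − 1.12 = -0.6635
false-alarm rate = Φ(-0.6635) = 0.2535

false-alarm rate = 0.254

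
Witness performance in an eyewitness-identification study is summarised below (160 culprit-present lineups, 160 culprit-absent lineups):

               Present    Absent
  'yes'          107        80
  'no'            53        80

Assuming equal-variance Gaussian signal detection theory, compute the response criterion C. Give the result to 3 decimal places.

H = 107/160 = 0.6687
FA = 80/160 = 0.5000
z(H) = z(0.6687) = 0.4363
z(FA) = z(0.5000) = 0.0000
c = −½·[z(H) + z(FA)] = −0.5 × (0.4363 + 0.0000) = -0.21815

C = -0.218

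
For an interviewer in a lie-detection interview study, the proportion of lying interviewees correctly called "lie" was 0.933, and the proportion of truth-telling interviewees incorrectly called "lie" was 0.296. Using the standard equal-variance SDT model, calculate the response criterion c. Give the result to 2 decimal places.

z(0.933) = 1.4985, z(0.296) = -0.5359
c = −½·[z(H) + z(FA)] = −0.5 × (1.4985 + (-0.5359)) = -0.4813

c = -0.48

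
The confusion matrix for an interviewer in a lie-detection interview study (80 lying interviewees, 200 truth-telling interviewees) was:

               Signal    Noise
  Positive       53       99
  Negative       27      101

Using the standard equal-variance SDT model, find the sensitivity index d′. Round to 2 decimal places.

H = 53/80 = 0.6625
FA = 99/200 = 0.4950
Φ⁻¹(H) = Φ⁻¹(0.6625) = 0.419
Φ⁻¹(FA) = Φ⁻¹(0.4950) = -0.013
d' = z(H) − z(FA) = 0.419 − (-0.013) = 0.432

d′ = 0.43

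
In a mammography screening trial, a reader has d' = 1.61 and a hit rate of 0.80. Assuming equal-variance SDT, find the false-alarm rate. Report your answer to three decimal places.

z(hit rate) = z(0.80) = 0.8416
z(FA) = z(H) − d' = 0.8416 − 1.61 = -0.7684
false-alarm rate = Φ(-0.7684) = 0.2211

false-alarm rate = 0.221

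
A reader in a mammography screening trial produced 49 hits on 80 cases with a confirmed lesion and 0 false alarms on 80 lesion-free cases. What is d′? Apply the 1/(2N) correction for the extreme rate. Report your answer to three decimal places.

d′ = 2.784

The false-alarm rate is 0/80 = 0, so apply the 1/(2N) correction: FA → 1/(2·80) = 0.00625.
z(H) = z(0.61250) = 0.2858
z(FA) = z(0.00625) = -2.4977
d' = 0.2858 − (-2.4977) = 2.7835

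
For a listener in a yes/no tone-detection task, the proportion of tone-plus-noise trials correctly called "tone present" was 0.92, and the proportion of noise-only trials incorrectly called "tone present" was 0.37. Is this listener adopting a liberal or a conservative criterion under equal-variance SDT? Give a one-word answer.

z(H) = 1.405, z(FA) = -0.332
c = −½·(z(H) + z(FA)) = -0.5365
c < 0 → liberal criterion (biased toward responding “yes”).

liberal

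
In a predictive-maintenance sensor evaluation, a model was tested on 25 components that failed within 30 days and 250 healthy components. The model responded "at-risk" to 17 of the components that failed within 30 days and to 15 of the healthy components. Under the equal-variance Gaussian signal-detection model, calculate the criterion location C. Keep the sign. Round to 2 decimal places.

C = 0.54

H = 17/25 = 0.6800
FA = 15/250 = 0.0600
z(H) = z(0.6800) = 0.4677
z(FA) = z(0.0600) = -1.5548
c = −½·[z(H) + z(FA)] = −0.5 × (0.4677 + (-1.5548)) = 0.54355
c > 0: the model has a conservative response bias.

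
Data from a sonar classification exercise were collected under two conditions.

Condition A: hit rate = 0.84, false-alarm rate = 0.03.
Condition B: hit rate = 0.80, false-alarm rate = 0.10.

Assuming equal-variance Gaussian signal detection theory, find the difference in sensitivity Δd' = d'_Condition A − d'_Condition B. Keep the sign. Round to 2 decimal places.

Δd' = 0.75

Condition A: z(0.84) = 0.994, z(0.03) = -1.881, d' = 2.875
Condition B: z(0.80) = 0.842, z(0.10) = -1.282, d' = 2.124
Δd' = d'_Condition A − d'_Condition B = 2.875 − 2.124 = 0.751
Condition A has the higher sensitivity.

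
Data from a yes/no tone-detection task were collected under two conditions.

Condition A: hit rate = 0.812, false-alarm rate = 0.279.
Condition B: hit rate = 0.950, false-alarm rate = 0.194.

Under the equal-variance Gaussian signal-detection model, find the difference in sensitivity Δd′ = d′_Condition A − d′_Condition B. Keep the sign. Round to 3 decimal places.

Condition A: z(0.812) = 0.8853, z(0.279) = -0.5858, d' = 1.4711
Condition B: z(0.950) = 1.6449, z(0.194) = -0.8633, d' = 2.5082
Δd' = d'_Condition A − d'_Condition B = 1.4711 − 2.5082 = -1.0371
Condition B has the higher sensitivity.

Δd′ = -1.037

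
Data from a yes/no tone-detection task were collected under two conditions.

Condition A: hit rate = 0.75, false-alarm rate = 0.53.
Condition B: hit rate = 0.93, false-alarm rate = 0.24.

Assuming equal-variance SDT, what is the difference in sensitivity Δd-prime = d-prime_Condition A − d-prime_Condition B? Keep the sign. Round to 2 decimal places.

Δd-prime = -1.58

Condition A: z(0.75) = 0.674, z(0.53) = 0.075, d' = 0.599
Condition B: z(0.93) = 1.476, z(0.24) = -0.706, d' = 2.182
Δd' = d'_Condition A − d'_Condition B = 0.599 − 2.182 = -1.583
Condition B has the higher sensitivity.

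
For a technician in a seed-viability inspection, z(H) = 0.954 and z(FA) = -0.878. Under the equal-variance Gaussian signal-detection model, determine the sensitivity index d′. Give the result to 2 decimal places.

d' = z(H) − z(FA) = 0.954 − (-0.878) = 1.832

d′ = 1.83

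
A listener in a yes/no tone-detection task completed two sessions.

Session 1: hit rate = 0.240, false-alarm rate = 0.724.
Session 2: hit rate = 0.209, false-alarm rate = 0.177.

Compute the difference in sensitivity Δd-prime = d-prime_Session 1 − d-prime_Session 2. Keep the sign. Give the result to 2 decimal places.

Session 1: z(0.240) = -0.706, z(0.724) = 0.595, d' = -1.301
Session 2: z(0.209) = -0.810, z(0.177) = -0.927, d' = 0.117
Δd' = d'_Session 1 − d'_Session 2 = -1.301 − 0.117 = -1.418
Session 2 has the higher sensitivity.

Δd-prime = -1.42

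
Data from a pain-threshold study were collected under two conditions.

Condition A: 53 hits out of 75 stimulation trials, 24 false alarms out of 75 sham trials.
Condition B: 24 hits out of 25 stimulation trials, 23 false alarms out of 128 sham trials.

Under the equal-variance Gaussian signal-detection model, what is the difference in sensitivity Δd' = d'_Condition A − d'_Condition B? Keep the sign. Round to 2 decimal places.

Δd' = -1.66

Condition A: z(0.7067) = 0.544, z(0.3200) = -0.468, d' = 1.012
Condition B: z(0.9600) = 1.751, z(0.1797) = -0.917, d' = 2.668
Δd' = d'_Condition A − d'_Condition B = 1.012 − 2.668 = -1.656
Condition B has the higher sensitivity.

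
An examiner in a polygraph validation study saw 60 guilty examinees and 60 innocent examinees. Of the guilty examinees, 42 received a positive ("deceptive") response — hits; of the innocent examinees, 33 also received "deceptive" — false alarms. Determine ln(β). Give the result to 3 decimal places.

H = 42/60 = 0.7000
FA = 33/60 = 0.5500
z(H) = z(0.7000) = 0.5244
z(FA) = z(0.5500) = 0.1257
ln β = −½·[z(H)² − z(FA)²] = −0.5 × (0.2750 − 0.0158) = -0.1296

ln β = -0.130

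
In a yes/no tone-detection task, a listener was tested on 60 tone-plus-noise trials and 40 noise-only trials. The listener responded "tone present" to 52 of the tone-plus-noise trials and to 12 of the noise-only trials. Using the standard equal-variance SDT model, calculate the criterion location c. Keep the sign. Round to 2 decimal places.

H = 52/60 = 0.8667
FA = 12/40 = 0.3000
Φ⁻¹(H) = Φ⁻¹(0.8667) = 1.111
Φ⁻¹(FA) = Φ⁻¹(0.3000) = -0.524
c = −½·[z(H) + z(FA)] = −0.5 × (1.111 + (-0.524)) = -0.2935
c < 0: the listener has a liberal response bias.

c = -0.29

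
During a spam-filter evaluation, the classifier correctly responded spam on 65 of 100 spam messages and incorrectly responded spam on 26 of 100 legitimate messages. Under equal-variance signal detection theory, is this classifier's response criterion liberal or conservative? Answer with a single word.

z(H) = 0.385, z(FA) = -0.643
c = −½·(z(H) + z(FA)) = 0.129
c > 0 → conservative criterion (biased toward responding “no”).

conservative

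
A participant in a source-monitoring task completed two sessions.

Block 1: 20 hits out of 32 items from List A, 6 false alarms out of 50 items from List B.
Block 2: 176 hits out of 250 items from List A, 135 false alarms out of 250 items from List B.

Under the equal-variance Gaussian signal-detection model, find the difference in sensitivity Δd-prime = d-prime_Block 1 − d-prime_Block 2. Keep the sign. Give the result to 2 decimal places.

Block 1: z(0.6250) = 0.319, z(0.1200) = -1.175, d' = 1.494
Block 2: z(0.7040) = 0.536, z(0.5400) = 0.100, d' = 0.436
Δd' = d'_Block 1 − d'_Block 2 = 1.494 − 0.436 = 1.058
Block 1 has the higher sensitivity.

Δd-prime = 1.06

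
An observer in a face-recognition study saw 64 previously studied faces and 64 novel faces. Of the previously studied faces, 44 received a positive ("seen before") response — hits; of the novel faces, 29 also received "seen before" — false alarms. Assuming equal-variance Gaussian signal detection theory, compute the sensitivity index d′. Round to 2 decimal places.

H = 44/64 = 0.6875
FA = 29/64 = 0.4531
Φ⁻¹(H) = 0.489
Φ⁻¹(FA) = -0.118
d' = z(H) − z(FA) = 0.489 − (-0.118) = 0.607

d′ = 0.61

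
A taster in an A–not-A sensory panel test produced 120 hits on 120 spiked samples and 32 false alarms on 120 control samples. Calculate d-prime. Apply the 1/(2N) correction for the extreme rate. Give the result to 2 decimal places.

The hit rate is 120/120 = 1, so apply the 1/(2N) correction: H → 1 − 1/(2·120) = 0.99583.
z(H) = z(0.99583) = 2.638
z(FA) = z(0.26667) = -0.623
d' = 2.638 − (-0.623) = 3.261

d-prime = 3.26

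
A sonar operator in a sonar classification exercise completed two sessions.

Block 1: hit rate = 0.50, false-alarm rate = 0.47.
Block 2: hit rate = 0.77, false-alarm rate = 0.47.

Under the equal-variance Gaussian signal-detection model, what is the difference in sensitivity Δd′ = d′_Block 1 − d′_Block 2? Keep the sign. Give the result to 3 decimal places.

Block 1: z(0.50) = 0.0000, z(0.47) = -0.0753, d' = 0.0753
Block 2: z(0.77) = 0.7388, z(0.47) = -0.0753, d' = 0.8141
Δd' = d'_Block 1 − d'_Block 2 = 0.0753 − 0.8141 = -0.7388
Block 2 has the higher sensitivity.

Δd′ = -0.739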